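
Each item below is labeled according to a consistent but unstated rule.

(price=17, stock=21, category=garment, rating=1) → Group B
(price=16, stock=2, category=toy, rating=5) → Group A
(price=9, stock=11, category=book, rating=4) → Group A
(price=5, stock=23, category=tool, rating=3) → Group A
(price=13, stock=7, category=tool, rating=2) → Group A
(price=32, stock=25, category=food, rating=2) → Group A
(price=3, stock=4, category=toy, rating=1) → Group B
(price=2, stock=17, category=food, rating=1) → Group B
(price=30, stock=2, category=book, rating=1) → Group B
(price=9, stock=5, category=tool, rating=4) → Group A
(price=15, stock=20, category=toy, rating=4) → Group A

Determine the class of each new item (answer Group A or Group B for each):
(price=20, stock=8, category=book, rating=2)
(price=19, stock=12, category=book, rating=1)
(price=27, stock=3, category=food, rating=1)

The pattern is that an item is 'Group A' exactly when: rating ≥ 2.

Group A, Group B, Group B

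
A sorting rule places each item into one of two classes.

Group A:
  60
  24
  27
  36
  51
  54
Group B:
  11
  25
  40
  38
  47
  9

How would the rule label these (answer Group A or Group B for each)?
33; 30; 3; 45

Group A, Group A, Group B, Group A

One predicate separates the groups cleanly: multiple of 3 AND at least 11.
Group A: 33, since 33 = 3·11, 33 ≥ 11.
Group A: 30, since 30 = 3·10, 30 ≥ 11.
Group B: 3, since 3 = 3·1, 3 < 11.
Group A: 45, since 45 = 3·15, 45 ≥ 11.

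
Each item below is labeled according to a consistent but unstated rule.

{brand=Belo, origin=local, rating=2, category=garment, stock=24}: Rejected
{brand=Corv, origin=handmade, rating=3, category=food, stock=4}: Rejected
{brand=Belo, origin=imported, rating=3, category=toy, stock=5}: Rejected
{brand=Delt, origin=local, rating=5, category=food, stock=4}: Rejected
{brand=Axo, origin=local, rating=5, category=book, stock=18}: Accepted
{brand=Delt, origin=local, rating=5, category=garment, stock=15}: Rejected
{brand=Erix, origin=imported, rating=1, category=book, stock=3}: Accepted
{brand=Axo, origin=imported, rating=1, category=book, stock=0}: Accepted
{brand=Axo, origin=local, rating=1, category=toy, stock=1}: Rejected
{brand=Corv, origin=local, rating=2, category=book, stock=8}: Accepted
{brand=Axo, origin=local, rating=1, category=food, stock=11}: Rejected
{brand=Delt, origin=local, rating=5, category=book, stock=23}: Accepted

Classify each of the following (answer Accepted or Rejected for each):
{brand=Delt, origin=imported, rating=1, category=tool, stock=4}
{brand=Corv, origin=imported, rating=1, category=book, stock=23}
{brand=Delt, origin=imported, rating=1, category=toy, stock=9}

One predicate separates the groups cleanly: category is book.

Rejected, Accepted, Rejected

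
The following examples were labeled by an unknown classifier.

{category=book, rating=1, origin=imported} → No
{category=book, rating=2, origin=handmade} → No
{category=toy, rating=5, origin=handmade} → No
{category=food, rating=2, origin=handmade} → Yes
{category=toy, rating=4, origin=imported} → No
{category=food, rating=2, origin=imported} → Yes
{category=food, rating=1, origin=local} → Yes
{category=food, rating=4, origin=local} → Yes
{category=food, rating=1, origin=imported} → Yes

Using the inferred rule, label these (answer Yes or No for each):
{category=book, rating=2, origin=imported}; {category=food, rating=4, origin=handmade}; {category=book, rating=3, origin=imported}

No, Yes, No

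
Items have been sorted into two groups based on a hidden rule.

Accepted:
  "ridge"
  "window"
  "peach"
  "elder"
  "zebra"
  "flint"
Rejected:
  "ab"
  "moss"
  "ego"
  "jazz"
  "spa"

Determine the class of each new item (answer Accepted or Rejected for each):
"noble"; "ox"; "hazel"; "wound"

The distinguishing property — length ≥ 5 — holds for all the 'Accepted' cases and none of the 'Rejected' cases.
Accepted: "noble", since length 5.
Rejected: "ox", since length 2.
Accepted: "hazel", since length 5.
Accepted: "wound", since length 5.

Accepted, Rejected, Accepted, Accepted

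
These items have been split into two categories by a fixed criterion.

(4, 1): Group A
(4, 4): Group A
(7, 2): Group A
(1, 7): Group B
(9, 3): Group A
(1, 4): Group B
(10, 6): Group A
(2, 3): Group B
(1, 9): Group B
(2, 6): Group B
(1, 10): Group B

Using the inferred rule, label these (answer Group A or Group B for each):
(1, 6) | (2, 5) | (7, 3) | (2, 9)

Group B, Group B, Group A, Group B

Rule: first ≥ 3. This holds for each 'Group A' example and fails for each 'Group B' one.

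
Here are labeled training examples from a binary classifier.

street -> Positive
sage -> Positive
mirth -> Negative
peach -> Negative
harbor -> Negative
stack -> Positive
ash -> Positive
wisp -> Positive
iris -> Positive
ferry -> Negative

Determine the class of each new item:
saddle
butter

The simplest hypothesis consistent with all the labels is: contains 's'.

Positive, Negative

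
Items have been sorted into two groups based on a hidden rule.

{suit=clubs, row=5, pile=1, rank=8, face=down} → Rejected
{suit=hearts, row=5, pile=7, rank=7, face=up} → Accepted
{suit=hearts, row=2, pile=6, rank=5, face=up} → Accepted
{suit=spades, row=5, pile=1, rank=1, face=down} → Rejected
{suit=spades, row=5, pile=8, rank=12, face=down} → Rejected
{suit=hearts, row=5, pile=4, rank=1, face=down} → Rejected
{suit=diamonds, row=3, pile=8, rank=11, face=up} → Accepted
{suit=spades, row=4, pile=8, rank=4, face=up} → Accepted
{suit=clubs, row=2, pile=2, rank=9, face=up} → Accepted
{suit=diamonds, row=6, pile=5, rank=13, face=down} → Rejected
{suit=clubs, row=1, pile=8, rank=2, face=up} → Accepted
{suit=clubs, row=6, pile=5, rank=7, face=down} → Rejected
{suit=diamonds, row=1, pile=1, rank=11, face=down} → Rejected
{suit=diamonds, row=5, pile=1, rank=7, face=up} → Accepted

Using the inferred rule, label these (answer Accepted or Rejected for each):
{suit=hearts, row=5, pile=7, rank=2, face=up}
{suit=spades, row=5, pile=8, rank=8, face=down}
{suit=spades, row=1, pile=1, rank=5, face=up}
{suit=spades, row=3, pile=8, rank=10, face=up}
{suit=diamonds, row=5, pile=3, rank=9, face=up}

Accepted, Rejected, Accepted, Accepted, Accepted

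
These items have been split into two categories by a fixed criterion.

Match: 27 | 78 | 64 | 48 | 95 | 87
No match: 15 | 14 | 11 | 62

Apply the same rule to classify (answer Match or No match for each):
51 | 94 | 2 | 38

'Match' ⟺ digit sum ≥ 9.
No match: 51, since digit sum 5+1 = 6. Match: 94, since digit sum 9+4 = 13. No match: 2, since digit sum 2. Match: 38, since digit sum 3+8 = 11.

No match, Match, No match, Match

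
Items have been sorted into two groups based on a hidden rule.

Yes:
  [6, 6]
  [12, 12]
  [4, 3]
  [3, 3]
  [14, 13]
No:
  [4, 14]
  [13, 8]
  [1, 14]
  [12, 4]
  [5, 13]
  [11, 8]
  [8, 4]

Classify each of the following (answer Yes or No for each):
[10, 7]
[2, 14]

A rule that fits every label: |first − second| ≤ 1 — true of each 'Yes' example, false of each 'No' one.
[10, 7]: |10−7| = 3, doesn't qualify → No.
[2, 14]: |2−14| = 12, doesn't qualify → No.

No, No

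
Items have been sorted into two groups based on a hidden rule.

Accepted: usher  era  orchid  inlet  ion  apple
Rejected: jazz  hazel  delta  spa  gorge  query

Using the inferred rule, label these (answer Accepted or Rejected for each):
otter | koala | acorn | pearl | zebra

The distinguishing property — starts with a vowel — holds for all the 'Accepted' cases and none of the 'Rejected' cases.
otter → starts with 'o' → Accepted.
koala → starts with 'k' → Rejected.
acorn → starts with 'a' → Accepted.
pearl → starts with 'p' → Rejected.
zebra → starts with 'z' → Rejected.

Accepted, Rejected, Accepted, Rejected, Rejected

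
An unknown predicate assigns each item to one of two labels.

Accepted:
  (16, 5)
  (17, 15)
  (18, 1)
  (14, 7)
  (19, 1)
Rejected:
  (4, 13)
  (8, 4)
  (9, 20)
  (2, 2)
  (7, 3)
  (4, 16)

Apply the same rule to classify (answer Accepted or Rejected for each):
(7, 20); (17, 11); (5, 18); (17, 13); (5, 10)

Rejected, Accepted, Rejected, Accepted, Rejected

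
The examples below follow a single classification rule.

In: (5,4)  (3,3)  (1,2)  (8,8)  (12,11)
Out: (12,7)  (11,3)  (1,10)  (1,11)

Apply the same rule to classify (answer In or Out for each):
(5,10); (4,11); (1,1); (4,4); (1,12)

Out, Out, In, In, Out

A rule that fits every label: |first − second| ≤ 1 — true of each 'In' example, false of each 'Out' one.
(5,10): |5−10| = 5, does not fit → Out. (4,11): |4−11| = 7, does not fit → Out. (1,1): |1−1| = 0, has this property → In. (4,4): |4−4| = 0, has this property → In. (1,12): |1−12| = 11, does not fit → Out.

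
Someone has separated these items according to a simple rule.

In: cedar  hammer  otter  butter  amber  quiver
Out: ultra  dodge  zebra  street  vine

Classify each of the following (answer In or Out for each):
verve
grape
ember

The distinguishing property — ends with 'r' — holds for all the 'In' cases and none of the 'Out' cases.
verve: ends with 'e', does not satisfy this → Out.
grape: ends with 'e', does not satisfy this → Out.
ember: ends with 'r', matches → In.

Out, Out, In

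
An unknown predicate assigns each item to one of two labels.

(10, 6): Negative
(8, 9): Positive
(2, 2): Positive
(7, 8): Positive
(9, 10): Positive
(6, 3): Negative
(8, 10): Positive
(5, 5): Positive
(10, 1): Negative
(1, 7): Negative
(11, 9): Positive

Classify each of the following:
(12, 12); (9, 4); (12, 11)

Positive, Negative, Positive

All 'Positive' examples share one property — |first − second| ≤ 2 — and every 'Negative' example lacks it.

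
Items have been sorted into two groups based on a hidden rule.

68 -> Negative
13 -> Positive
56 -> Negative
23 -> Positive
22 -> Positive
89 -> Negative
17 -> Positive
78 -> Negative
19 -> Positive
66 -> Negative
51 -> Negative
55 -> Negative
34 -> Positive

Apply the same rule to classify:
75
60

Negative, Negative

Every 'Positive' example satisfies: at most 34. None of the 'Negative' examples do.
75: 75 > 34, fails the rule → Negative.
60: 60 > 34, fails the rule → Negative.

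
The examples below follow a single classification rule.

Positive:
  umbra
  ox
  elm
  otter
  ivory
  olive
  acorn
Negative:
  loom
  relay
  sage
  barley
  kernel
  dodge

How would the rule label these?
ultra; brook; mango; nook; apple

Positive, Negative, Negative, Negative, Positive

The distinguishing property — starts with a vowel — holds for all the 'Positive' cases and none of the 'Negative' cases.
ultra: starts with 'u', checks out → Positive.
brook: starts with 'b', does not satisfy this → Negative.
mango: starts with 'm', does not satisfy this → Negative.
nook: starts with 'n', does not satisfy this → Negative.
apple: starts with 'a', checks out → Positive.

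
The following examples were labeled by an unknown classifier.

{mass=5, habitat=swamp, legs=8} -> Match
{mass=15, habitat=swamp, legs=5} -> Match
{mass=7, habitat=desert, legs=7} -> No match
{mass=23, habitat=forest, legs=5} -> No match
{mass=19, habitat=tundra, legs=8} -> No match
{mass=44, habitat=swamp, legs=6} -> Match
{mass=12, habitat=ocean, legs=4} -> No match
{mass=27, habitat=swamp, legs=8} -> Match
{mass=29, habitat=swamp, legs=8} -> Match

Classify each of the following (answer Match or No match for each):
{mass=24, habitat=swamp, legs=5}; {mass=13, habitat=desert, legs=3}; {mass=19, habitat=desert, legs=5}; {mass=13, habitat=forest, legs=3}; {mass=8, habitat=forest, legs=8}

Match, No match, No match, No match, No match

The pattern is that an item is 'Match' exactly when: habitat is swamp.
{mass=24, habitat=swamp, legs=5}: habitat is swamp — has this property, so Match.
{mass=13, habitat=desert, legs=3}: habitat is desert — does not satisfy this, so No match.
{mass=19, habitat=desert, legs=5}: habitat is desert — does not satisfy this, so No match.
{mass=13, habitat=forest, legs=3}: habitat is forest — does not satisfy this, so No match.
{mass=8, habitat=forest, legs=8}: habitat is forest — does not satisfy this, so No match.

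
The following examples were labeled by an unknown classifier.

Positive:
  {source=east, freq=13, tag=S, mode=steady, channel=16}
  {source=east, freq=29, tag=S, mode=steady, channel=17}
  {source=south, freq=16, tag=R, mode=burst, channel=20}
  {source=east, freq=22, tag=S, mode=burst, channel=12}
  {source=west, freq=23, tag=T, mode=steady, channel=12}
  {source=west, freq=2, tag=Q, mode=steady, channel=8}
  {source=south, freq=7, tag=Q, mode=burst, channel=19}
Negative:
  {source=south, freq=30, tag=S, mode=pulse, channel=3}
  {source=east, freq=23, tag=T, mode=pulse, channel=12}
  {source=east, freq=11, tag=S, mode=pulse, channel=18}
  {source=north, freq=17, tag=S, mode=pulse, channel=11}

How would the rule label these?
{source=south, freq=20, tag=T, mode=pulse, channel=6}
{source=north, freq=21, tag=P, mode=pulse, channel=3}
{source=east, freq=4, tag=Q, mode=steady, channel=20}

Negative, Negative, Positive

A rule that fits every label: mode is not pulse — true of each 'Positive' example, false of each 'Negative' one.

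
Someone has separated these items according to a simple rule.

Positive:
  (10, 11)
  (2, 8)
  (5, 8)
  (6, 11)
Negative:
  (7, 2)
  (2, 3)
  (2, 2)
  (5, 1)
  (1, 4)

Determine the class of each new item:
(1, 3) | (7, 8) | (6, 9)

The pattern is that an item is 'Positive' exactly when: sum ≥ 10.
(1, 3): 1+3 = 4, doesn't qualify → Negative. (7, 8): 7+8 = 15, qualifies → Positive. (6, 9): 6+9 = 15, qualifies → Positive.

Negative, Positive, Positive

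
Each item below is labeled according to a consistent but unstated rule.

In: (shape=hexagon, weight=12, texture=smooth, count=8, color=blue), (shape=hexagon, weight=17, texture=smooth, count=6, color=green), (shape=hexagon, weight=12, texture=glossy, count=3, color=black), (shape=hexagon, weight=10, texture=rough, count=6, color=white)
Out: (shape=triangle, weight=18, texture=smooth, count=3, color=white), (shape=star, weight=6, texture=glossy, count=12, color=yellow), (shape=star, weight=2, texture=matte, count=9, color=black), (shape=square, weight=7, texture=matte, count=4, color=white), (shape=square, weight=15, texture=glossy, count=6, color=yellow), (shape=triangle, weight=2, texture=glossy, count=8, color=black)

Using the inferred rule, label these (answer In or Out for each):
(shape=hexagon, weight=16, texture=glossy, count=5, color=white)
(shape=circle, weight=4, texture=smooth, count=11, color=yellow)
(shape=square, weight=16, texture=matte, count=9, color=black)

Checking candidate rules against both groups, what survives is: shape is hexagon.
(shape=hexagon, weight=16, texture=glossy, count=5, color=white): In (shape is hexagon). (shape=circle, weight=4, texture=smooth, count=11, color=yellow): Out (shape is circle). (shape=square, weight=16, texture=matte, count=9, color=black): Out (shape is square).

In, Out, Out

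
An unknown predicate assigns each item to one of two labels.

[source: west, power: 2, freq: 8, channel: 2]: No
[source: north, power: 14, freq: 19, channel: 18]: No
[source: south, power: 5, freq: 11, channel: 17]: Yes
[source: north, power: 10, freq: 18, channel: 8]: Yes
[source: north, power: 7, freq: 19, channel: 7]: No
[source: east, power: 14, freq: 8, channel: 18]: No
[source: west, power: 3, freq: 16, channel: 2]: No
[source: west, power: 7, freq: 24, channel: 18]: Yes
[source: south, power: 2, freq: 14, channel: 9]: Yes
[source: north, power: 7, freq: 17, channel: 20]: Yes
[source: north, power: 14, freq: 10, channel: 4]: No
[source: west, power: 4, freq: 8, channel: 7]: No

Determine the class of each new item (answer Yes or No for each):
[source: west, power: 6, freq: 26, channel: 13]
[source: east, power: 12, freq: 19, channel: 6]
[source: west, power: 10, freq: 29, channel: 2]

The pattern is that an item is 'Yes' exactly when: channel ≥ 8 AND power ≤ 10.

Yes, No, No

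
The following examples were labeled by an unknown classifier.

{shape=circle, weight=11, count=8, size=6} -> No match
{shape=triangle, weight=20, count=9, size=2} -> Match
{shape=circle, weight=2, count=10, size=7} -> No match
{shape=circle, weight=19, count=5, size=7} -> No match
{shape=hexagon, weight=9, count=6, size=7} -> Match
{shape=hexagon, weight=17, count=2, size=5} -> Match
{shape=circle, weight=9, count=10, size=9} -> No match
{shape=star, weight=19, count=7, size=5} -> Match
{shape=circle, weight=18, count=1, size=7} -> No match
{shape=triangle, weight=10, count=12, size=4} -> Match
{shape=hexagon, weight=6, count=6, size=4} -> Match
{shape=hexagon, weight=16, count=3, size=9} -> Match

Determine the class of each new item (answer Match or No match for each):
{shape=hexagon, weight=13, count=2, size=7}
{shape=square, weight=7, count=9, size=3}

Match, Match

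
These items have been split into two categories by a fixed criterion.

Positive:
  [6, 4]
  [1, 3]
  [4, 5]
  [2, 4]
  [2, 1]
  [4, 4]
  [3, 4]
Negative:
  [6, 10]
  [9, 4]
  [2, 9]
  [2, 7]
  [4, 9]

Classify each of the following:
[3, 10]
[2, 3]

Negative, Positive

The pattern is that an item is 'Positive' exactly when: max ≤ 6.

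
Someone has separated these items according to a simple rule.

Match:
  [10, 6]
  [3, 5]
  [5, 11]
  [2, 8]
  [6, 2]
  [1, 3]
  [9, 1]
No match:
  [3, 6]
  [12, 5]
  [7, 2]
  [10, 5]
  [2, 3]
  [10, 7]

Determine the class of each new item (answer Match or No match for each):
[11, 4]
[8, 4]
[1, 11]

Looking at the examples, the only property every 'Match' case has and every 'No match' case lacks is: sum is even.

No match, Match, Match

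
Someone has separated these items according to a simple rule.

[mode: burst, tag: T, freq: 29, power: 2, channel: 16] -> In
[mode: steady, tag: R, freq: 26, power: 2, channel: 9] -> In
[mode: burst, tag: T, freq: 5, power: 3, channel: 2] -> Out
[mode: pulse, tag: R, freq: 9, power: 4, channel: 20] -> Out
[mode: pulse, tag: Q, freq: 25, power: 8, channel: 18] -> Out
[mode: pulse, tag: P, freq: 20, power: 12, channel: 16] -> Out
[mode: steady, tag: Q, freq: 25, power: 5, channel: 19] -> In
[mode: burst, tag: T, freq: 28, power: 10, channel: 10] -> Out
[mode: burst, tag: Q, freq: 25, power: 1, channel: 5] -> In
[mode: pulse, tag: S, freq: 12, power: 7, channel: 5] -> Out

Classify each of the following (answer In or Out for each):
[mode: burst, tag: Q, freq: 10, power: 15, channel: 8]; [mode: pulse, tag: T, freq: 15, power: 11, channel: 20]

The distinguishing property — freq ≥ 12 AND power ≤ 5 — holds for all the 'In' cases and none of the 'Out' cases.
[mode: burst, tag: Q, freq: 10, power: 15, channel: 8]: freq = 10, power = 15 — fails the rule, so Out.
[mode: pulse, tag: T, freq: 15, power: 11, channel: 20]: freq = 15, power = 11 — fails the rule, so Out.

Out, Out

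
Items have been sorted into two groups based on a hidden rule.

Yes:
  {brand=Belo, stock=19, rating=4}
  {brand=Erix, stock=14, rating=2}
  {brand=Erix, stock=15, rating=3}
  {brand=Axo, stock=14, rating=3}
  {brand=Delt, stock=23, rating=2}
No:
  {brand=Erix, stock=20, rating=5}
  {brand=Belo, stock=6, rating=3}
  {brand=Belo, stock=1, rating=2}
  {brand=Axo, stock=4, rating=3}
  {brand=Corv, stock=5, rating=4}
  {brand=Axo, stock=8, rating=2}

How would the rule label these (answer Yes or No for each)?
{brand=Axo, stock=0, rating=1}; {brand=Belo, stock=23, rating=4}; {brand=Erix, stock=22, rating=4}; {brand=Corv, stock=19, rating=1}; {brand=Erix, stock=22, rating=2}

No, Yes, Yes, Yes, Yes

One predicate separates the groups cleanly: stock ≥ 14 AND rating ≤ 4.
{brand=Axo, stock=0, rating=1}: stock = 0, rating = 1, does not pass → No.
{brand=Belo, stock=23, rating=4}: stock = 23, rating = 4, matches → Yes.
{brand=Erix, stock=22, rating=4}: stock = 22, rating = 4, matches → Yes.
{brand=Corv, stock=19, rating=1}: stock = 19, rating = 1, matches → Yes.
{brand=Erix, stock=22, rating=2}: stock = 22, rating = 2, matches → Yes.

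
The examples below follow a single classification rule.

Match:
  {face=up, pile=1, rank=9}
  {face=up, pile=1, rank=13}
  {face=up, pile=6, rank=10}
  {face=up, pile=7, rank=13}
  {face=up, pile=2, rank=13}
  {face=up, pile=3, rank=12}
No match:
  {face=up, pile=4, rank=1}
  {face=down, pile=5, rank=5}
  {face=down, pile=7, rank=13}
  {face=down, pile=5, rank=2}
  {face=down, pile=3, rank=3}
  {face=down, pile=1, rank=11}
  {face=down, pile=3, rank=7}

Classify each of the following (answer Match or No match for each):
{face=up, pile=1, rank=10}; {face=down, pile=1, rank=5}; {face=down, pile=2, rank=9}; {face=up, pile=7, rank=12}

Every 'Match' example satisfies: face is up AND rank ≥ 2. None of the 'No match' examples do.

Match, No match, No match, Match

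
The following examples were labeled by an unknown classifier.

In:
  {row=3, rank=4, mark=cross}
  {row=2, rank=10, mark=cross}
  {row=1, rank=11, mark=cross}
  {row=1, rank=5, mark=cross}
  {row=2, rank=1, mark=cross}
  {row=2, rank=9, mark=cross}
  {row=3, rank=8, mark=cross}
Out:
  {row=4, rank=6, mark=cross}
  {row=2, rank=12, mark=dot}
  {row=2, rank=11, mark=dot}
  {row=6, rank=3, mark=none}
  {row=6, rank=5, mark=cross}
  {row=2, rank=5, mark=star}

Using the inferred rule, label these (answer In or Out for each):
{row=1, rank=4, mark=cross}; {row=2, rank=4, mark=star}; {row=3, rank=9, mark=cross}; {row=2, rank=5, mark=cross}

In, Out, In, In

The distinguishing property — mark is cross AND row ≤ 3 — holds for all the 'In' cases and none of the 'Out' cases.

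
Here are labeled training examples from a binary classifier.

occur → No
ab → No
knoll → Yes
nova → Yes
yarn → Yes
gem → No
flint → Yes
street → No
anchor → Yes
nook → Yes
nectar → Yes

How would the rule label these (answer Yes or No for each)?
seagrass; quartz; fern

No, No, Yes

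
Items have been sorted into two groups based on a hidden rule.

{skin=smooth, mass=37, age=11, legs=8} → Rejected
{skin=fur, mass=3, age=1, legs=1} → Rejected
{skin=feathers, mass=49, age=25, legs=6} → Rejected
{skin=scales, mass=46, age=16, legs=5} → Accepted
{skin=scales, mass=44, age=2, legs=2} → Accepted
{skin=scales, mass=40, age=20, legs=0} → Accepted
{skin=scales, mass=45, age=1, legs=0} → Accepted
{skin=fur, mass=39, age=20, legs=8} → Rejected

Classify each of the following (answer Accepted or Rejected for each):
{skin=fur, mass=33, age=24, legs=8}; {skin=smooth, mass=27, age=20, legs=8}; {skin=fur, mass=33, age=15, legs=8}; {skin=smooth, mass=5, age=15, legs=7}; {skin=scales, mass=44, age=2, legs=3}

Rejected, Rejected, Rejected, Rejected, Accepted

The simplest hypothesis consistent with all the labels is: skin is scales.
Rejected: {skin=fur, mass=33, age=24, legs=8}, since skin is fur.
Rejected: {skin=smooth, mass=27, age=20, legs=8}, since skin is smooth.
Rejected: {skin=fur, mass=33, age=15, legs=8}, since skin is fur.
Rejected: {skin=smooth, mass=5, age=15, legs=7}, since skin is smooth.
Accepted: {skin=scales, mass=44, age=2, legs=3}, since skin is scales.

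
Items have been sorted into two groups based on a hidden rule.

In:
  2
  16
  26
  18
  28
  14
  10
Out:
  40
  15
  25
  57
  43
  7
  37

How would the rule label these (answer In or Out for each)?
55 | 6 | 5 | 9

The rule appears to be: even AND at most 28.
55 → 55 is odd, 55 > 28 → Out. 6 → 6 is even, 6 ≤ 28 → In. 5 → 5 is odd, 5 ≤ 28 → Out. 9 → 9 is odd, 9 ≤ 28 → Out.

Out, In, Out, Out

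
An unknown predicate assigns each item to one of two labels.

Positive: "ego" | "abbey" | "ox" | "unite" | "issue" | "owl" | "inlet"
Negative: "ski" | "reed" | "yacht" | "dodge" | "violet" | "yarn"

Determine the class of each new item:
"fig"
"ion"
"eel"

'Positive' ⟺ starts with a vowel.

Negative, Positive, Positive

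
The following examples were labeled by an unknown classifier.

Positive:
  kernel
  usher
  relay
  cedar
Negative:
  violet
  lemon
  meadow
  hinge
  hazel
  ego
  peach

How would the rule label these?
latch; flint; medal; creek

Negative, Negative, Negative, Positive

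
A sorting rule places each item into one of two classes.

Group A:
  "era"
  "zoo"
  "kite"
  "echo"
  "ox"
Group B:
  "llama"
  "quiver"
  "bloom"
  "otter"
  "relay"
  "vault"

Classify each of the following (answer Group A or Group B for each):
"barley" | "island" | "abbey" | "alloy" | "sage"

Group B, Group B, Group B, Group B, Group A

The common property of the 'Group A' items is: length ≤ 4. No 'Group B' item has it.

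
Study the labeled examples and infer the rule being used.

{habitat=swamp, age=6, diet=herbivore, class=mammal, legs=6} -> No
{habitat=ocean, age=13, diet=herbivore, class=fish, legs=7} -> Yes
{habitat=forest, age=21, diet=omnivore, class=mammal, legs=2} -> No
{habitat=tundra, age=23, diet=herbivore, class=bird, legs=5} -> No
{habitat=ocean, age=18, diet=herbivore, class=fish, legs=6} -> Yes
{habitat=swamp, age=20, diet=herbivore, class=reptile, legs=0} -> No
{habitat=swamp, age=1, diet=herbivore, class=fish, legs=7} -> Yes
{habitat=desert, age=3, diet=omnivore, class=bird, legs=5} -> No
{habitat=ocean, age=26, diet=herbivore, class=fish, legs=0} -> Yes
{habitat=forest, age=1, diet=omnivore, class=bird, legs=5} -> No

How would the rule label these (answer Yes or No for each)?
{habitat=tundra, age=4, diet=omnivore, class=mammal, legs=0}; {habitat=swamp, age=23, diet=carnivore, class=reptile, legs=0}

No, No

The simplest hypothesis consistent with all the labels is: class is fish.
No: {habitat=tundra, age=4, diet=omnivore, class=mammal, legs=0}, since class is mammal.
No: {habitat=swamp, age=23, diet=carnivore, class=reptile, legs=0}, since class is reptile.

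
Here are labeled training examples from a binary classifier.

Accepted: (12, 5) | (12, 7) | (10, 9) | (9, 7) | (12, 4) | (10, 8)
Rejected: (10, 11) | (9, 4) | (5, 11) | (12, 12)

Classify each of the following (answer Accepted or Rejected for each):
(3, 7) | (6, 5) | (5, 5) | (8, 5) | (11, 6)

Rejected, Rejected, Rejected, Rejected, Accepted

All 'Accepted' examples share one property — first > second AND sum ≥ 16 — and every 'Rejected' example lacks it.
(3, 7): 3 < 7, 3+7 = 10, does not fit → Rejected. (6, 5): 6 > 5, 6+5 = 11, does not fit → Rejected. (5, 5): 5 = 5, 5+5 = 10, does not fit → Rejected. (8, 5): 8 > 5, 8+5 = 13, does not fit → Rejected. (11, 6): 11 > 6, 11+6 = 17, fits → Accepted.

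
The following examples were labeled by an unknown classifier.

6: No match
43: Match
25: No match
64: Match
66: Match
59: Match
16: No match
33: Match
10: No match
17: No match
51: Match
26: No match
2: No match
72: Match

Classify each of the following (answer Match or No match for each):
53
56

Match, Match

All 'Match' examples share one property — at least 33 — and every 'No match' example lacks it.
53 → 53 ≥ 33 → Match. 56 → 56 ≥ 33 → Match.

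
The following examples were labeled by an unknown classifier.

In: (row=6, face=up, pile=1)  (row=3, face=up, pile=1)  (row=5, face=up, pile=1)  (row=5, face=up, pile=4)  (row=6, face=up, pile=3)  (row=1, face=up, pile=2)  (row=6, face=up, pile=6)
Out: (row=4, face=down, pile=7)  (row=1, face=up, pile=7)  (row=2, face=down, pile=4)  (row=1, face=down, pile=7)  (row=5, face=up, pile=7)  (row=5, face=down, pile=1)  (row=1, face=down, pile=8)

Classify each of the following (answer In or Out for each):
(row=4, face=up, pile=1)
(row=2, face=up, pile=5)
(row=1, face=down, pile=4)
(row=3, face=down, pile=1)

All 'In' examples share one property — face is up AND pile ≤ 6 — and every 'Out' example lacks it.
(row=4, face=up, pile=1): face is up, pile = 1 — checks out, so In.
(row=2, face=up, pile=5): face is up, pile = 5 — checks out, so In.
(row=1, face=down, pile=4): face is down, pile = 4 — does not pass, so Out.
(row=3, face=down, pile=1): face is down, pile = 1 — does not pass, so Out.

In, In, Out, Out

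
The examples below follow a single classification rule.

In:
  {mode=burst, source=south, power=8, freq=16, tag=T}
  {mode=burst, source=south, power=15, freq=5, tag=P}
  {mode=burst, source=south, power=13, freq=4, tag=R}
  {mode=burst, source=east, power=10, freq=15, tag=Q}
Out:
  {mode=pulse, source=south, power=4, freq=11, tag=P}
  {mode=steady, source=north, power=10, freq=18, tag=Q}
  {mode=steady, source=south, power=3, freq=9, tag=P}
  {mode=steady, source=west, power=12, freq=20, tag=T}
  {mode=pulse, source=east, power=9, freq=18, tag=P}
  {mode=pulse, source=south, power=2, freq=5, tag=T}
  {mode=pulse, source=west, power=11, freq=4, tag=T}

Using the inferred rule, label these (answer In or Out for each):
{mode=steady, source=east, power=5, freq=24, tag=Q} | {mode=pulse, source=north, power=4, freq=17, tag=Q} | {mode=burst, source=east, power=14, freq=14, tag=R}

Looking at the examples, the only property every 'In' case has and every 'Out' case lacks is: mode is burst.
{mode=steady, source=east, power=5, freq=24, tag=Q}: Out (mode is steady).
{mode=pulse, source=north, power=4, freq=17, tag=Q}: Out (mode is pulse).
{mode=burst, source=east, power=14, freq=14, tag=R}: In (mode is burst).

Out, Out, In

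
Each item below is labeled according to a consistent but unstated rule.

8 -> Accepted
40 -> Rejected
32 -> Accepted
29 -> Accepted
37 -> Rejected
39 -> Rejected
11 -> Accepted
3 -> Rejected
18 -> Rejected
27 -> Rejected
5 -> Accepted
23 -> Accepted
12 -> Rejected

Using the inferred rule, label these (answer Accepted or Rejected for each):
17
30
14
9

Accepted, Rejected, Accepted, Rejected

Rule: ≡ 2 (mod 3). This holds for each 'Accepted' example and fails for each 'Rejected' one.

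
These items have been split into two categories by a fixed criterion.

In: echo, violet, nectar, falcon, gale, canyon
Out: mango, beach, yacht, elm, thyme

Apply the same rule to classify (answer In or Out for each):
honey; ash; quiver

A rule that fits every label: even length — true of each 'In' example, false of each 'Out' one.
honey → length 5 → Out.
ash → length 3 → Out.
quiver → length 6 → In.

Out, Out, In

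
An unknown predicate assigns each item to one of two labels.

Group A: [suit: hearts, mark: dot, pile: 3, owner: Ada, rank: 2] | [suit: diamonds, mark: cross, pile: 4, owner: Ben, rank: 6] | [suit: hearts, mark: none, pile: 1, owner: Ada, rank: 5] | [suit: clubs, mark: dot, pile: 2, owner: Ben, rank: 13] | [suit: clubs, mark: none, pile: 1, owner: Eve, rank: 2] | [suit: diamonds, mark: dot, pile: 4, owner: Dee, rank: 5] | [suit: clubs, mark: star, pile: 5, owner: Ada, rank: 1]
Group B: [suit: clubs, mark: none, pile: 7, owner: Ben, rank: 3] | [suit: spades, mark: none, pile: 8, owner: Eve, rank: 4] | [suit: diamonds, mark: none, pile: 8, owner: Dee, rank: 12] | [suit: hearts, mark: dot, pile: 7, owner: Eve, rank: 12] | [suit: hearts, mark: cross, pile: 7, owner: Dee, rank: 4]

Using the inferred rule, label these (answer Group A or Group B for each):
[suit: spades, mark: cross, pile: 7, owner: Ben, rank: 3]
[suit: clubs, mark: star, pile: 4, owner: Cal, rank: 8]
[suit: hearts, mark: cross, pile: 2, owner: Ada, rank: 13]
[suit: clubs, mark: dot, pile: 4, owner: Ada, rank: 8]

Group B, Group A, Group A, Group A

The distinguishing property — pile ≤ 5 — holds for all the 'Group A' cases and none of the 'Group B' cases.
Group B: [suit: spades, mark: cross, pile: 7, owner: Ben, rank: 3], since pile = 7.
Group A: [suit: clubs, mark: star, pile: 4, owner: Cal, rank: 8], since pile = 4.
Group A: [suit: hearts, mark: cross, pile: 2, owner: Ada, rank: 13], since pile = 2.
Group A: [suit: clubs, mark: dot, pile: 4, owner: Ada, rank: 8], since pile = 4.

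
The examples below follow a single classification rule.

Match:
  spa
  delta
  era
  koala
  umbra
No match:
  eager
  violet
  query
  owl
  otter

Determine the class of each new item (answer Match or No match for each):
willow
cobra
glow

No match, Match, No match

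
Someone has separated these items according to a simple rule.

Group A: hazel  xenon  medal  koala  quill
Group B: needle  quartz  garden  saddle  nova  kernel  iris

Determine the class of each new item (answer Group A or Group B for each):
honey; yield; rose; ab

The classifier is using: odd length.
honey: length 5, qualifies → Group A. yield: length 5, qualifies → Group A. rose: length 4, fails the rule → Group B. ab: length 2, fails the rule → Group B.

Group A, Group A, Group B, Group B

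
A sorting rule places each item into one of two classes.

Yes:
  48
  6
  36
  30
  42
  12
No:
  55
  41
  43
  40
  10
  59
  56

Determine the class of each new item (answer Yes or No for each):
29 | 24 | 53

No, Yes, No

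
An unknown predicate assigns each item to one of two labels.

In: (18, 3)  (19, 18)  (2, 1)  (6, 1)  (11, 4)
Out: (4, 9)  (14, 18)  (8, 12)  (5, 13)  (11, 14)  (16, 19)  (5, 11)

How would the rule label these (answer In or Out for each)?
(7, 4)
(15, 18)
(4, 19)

The pattern is that an item is 'In' exactly when: first > second.
(7, 4) — 7 > 4, hence In.
(15, 18) — 15 < 18, hence Out.
(4, 19) — 4 < 19, hence Out.

In, Out, Out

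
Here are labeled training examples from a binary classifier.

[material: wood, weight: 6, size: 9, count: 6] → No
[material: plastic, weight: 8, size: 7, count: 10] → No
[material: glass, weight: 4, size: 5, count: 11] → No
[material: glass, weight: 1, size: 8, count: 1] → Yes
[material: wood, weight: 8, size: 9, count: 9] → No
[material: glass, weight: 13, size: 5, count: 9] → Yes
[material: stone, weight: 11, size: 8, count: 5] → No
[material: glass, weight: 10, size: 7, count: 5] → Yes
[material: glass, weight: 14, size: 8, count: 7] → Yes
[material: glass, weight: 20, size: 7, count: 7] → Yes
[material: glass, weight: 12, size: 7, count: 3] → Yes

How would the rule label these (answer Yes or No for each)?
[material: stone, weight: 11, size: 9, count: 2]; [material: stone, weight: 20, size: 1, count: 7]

The rule appears to be: material is glass AND count ≤ 9.

No, No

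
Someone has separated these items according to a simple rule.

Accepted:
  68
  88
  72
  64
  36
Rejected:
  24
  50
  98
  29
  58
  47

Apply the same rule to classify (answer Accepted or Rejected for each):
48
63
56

The pattern is that an item is 'Accepted' exactly when: multiple of 4 AND at least 29.

Accepted, Rejected, Accepted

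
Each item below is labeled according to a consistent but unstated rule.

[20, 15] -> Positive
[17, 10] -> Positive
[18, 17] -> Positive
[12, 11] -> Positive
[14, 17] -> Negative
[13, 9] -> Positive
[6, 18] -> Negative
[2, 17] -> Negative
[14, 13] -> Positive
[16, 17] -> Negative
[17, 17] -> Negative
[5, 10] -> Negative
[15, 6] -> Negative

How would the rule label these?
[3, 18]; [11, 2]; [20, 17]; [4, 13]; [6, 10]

Negative, Negative, Positive, Negative, Negative

The distinguishing property — first > second AND sum ≥ 22 — holds for all the 'Positive' cases and none of the 'Negative' cases.
[3, 18]: 3 < 18, 3+18 = 21 — fails this test, so Negative.
[11, 2]: 11 > 2, 11+2 = 13 — fails this test, so Negative.
[20, 17]: 20 > 17, 20+17 = 37 — has this property, so Positive.
[4, 13]: 4 < 13, 4+13 = 17 — fails this test, so Negative.
[6, 10]: 6 < 10, 6+10 = 16 — fails this test, so Negative.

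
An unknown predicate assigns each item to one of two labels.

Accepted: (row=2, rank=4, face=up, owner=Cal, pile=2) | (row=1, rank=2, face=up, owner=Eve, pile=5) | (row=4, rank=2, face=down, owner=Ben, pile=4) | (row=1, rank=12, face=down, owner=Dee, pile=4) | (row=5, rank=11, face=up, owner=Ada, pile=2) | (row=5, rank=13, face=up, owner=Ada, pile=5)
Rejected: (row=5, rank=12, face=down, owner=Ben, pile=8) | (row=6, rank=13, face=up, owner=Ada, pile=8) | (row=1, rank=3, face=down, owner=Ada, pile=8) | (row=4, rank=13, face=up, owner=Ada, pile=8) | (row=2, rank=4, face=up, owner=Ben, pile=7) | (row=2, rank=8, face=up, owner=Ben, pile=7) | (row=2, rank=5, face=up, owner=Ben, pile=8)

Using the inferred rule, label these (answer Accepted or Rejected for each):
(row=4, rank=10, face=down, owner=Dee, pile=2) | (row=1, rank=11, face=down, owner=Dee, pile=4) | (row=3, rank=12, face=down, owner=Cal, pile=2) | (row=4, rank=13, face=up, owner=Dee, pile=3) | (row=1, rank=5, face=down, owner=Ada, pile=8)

Accepted, Accepted, Accepted, Accepted, Rejected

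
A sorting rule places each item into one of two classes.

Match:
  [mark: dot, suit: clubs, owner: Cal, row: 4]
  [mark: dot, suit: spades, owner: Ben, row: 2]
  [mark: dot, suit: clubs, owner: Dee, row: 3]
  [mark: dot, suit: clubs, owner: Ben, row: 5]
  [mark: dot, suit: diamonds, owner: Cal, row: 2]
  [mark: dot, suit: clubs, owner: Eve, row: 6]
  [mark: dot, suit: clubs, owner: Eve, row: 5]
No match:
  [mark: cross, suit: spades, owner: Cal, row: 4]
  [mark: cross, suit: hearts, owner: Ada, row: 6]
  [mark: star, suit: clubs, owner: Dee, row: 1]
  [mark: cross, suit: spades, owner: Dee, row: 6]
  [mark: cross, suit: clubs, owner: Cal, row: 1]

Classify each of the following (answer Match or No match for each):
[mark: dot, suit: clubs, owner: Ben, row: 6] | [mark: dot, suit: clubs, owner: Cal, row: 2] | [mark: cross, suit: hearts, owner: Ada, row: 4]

Checking candidate rules against both groups, what survives is: mark is dot.
[mark: dot, suit: clubs, owner: Ben, row: 6]: mark is dot, passes → Match. [mark: dot, suit: clubs, owner: Cal, row: 2]: mark is dot, passes → Match. [mark: cross, suit: hearts, owner: Ada, row: 4]: mark is cross, does not satisfy this → No match.

Match, Match, No match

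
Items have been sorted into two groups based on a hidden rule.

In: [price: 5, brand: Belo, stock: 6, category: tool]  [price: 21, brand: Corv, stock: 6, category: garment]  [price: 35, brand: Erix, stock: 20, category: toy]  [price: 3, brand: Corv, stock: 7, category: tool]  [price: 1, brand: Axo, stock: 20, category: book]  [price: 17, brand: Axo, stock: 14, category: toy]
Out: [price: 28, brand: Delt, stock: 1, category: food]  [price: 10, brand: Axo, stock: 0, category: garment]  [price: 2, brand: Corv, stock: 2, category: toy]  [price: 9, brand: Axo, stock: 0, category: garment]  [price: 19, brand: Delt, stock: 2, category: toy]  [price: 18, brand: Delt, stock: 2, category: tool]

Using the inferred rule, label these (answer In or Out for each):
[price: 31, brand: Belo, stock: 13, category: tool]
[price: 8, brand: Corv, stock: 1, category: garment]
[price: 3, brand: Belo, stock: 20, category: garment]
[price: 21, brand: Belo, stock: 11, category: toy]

In, Out, In, In

One predicate separates the groups cleanly: stock ≥ 6.
[price: 31, brand: Belo, stock: 13, category: tool]: In (stock = 13).
[price: 8, brand: Corv, stock: 1, category: garment]: Out (stock = 1).
[price: 3, brand: Belo, stock: 20, category: garment]: In (stock = 20).
[price: 21, brand: Belo, stock: 11, category: toy]: In (stock = 11).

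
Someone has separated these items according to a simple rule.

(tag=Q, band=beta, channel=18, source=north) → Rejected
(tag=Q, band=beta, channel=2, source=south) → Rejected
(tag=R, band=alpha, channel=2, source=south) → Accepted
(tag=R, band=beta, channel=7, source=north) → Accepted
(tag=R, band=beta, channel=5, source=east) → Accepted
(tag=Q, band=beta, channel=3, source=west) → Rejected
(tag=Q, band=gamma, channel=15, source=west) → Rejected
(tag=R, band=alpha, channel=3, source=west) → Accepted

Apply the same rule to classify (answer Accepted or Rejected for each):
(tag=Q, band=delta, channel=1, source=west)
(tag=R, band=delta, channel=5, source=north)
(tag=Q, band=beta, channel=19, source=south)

The classifier is using: tag is R.
(tag=Q, band=delta, channel=1, source=west): Rejected (tag is Q). (tag=R, band=delta, channel=5, source=north): Accepted (tag is R). (tag=Q, band=beta, channel=19, source=south): Rejected (tag is Q).

Rejected, Accepted, Rejected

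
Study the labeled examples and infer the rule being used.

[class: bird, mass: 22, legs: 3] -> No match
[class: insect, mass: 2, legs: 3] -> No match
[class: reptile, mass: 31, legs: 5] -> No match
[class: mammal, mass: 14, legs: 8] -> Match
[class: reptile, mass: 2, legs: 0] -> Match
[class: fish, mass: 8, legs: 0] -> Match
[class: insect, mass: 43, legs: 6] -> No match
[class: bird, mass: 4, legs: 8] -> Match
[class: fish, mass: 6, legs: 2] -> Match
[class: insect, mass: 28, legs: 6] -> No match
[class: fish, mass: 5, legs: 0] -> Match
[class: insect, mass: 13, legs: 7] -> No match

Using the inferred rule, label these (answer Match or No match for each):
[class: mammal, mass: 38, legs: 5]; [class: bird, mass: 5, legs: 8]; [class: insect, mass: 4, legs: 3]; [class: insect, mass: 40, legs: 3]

'Match' ⟺ legs ≤ 2 OR legs = 8.
[class: mammal, mass: 38, legs: 5] — legs = 5, hence No match. [class: bird, mass: 5, legs: 8] — legs = 8, hence Match. [class: insect, mass: 4, legs: 3] — legs = 3, hence No match. [class: insect, mass: 40, legs: 3] — legs = 3, hence No match.

No match, Match, No match, No match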